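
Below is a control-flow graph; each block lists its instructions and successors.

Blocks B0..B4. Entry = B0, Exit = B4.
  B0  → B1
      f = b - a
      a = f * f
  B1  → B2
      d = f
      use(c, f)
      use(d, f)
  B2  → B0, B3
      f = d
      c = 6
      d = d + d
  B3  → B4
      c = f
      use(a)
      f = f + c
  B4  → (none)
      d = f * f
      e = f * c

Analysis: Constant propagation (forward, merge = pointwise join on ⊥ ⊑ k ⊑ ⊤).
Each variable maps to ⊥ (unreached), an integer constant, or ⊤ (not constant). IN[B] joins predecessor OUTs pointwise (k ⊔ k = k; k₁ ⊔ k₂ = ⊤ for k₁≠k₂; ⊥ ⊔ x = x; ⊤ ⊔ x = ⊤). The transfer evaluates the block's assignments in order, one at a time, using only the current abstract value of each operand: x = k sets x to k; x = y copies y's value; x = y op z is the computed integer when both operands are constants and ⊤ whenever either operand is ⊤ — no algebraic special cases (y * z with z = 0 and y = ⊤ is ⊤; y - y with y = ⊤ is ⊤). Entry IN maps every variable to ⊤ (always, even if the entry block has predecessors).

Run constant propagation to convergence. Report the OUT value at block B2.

Answer: {a: ⊤, b: ⊤, c: 6, d: ⊤, e: ⊤, f: ⊤}

Trace:
Converged values:
  B0: | IN=(all ⊤) | OUT=(all ⊤)
  B1: | IN=(all ⊤) | OUT=(all ⊤)
  B2: | IN=(all ⊤) | OUT={c:6; rest ⊤}
  B3: | IN={c:6; rest ⊤} | OUT=(all ⊤)
  B4: | IN=(all ⊤) | OUT=(all ⊤)

Merge at B2: IN[B2] = OUT[B1] = {a: ⊤, b: ⊤, c: ⊤, d: ⊤, e: ⊤, f: ⊤}
Applying B2's transfer function to that IN value gives OUT[B2] (row B2 above).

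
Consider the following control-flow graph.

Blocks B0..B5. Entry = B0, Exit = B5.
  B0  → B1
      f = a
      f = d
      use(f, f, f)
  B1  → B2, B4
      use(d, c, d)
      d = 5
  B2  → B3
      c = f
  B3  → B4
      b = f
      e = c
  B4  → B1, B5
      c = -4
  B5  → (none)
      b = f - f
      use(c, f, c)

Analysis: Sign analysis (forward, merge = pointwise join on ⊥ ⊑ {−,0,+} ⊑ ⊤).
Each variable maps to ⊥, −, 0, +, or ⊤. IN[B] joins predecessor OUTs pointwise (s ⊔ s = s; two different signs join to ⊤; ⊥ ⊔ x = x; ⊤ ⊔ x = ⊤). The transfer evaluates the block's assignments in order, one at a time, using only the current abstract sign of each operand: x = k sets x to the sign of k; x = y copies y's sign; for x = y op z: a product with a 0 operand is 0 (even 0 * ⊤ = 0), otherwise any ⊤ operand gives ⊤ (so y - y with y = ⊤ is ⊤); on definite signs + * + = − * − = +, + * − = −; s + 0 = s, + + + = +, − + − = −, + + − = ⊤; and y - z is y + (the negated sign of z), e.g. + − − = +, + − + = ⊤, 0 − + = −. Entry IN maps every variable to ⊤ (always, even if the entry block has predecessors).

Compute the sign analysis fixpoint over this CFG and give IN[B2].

Answer: {a: ⊤, b: ⊤, c: ⊤, d: +, e: ⊤, f: ⊤}

Working:
Converged values:
  B0:   IN=(all ⊤)   OUT=(all ⊤)
  B1:   IN=(all ⊤)   OUT={d:+; rest ⊤}
  B2:   IN={d:+; rest ⊤}   OUT={d:+; rest ⊤}
  B3:   IN={d:+; rest ⊤}   OUT={d:+; rest ⊤}
  B4:   IN={d:+; rest ⊤}   OUT={c:-, d:+; rest ⊤}
  B5:   IN={c:-, d:+; rest ⊤}   OUT={c:-, d:+; rest ⊤}

Merge at B2: IN[B2] = OUT[B1] = {a: ⊤, b: ⊤, c: ⊤, d: +, e: ⊤, f: ⊤}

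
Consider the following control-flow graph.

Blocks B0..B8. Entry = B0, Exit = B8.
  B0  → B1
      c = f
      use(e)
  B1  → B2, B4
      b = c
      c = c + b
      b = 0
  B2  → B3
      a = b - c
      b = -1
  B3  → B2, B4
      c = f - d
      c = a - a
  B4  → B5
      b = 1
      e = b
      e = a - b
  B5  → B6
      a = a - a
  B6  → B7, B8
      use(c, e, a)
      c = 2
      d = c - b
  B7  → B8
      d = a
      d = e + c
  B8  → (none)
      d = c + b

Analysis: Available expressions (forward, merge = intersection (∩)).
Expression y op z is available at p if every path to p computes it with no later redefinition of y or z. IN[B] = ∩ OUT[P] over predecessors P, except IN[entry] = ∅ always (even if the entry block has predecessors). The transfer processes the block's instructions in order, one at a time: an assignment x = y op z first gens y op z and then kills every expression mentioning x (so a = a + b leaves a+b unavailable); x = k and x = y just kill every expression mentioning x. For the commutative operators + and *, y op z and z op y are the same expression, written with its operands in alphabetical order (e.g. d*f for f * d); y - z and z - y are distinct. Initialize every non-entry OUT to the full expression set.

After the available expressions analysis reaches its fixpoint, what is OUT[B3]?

Per-block solution:
  B0:  IN={}  OUT={}
  B1:  IN={}  OUT={}
  B2:  IN={}  OUT={}
  B3:  IN={}  OUT={a-a, f-d}
  B4:  IN={}  OUT={a-b}
  B5:  IN={a-b}  OUT={}
  B6:  IN={}  OUT={c-b}
  B7:  IN={c-b}  OUT={c+e, c-b}
  B8:  IN={c-b}  OUT={b+c, c-b}

Merge at B3: IN[B3] = OUT[B2] = {}
Applying B3's transfer function to that IN value gives OUT[B3] (row B3 above).

Answer: {a-a, f-d}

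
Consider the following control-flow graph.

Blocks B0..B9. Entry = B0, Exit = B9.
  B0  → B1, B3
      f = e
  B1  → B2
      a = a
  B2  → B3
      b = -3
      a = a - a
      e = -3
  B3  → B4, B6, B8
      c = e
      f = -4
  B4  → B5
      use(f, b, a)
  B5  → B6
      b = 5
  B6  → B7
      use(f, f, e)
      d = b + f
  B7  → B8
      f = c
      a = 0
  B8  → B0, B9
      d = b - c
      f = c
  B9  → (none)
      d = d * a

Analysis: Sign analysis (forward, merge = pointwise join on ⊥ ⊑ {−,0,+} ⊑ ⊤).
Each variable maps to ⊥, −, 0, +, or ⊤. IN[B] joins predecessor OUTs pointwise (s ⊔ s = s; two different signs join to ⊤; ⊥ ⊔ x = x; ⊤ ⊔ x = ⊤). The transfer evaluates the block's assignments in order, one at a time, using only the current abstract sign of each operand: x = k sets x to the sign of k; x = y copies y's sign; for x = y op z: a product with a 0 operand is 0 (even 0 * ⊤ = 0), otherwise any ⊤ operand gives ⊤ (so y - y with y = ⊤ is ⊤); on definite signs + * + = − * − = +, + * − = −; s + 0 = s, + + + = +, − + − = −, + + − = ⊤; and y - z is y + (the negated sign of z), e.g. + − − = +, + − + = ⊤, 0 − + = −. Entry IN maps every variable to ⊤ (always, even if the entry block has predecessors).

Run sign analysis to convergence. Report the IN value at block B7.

Answer: {a: ⊤, b: ⊤, c: ⊤, d: ⊤, e: ⊤, f: -}

Trace:
Converged values:
  B0:  IN=(all ⊤)  OUT=(all ⊤)
  B1:  IN=(all ⊤)  OUT=(all ⊤)
  B2:  IN=(all ⊤)  OUT={b:-, e:-; rest ⊤}
  B3:  IN=(all ⊤)  OUT={f:-; rest ⊤}
  B4:  IN={f:-; rest ⊤}  OUT={f:-; rest ⊤}
  B5:  IN={f:-; rest ⊤}  OUT={b:+, f:-; rest ⊤}
  B6:  IN={f:-; rest ⊤}  OUT={f:-; rest ⊤}
  B7:  IN={f:-; rest ⊤}  OUT={a:0; rest ⊤}
  B8:  IN=(all ⊤)  OUT=(all ⊤)
  B9:  IN=(all ⊤)  OUT=(all ⊤)

Merge at B7: IN[B7] = OUT[B6] = {a: ⊤, b: ⊤, c: ⊤, d: ⊤, e: ⊤, f: -}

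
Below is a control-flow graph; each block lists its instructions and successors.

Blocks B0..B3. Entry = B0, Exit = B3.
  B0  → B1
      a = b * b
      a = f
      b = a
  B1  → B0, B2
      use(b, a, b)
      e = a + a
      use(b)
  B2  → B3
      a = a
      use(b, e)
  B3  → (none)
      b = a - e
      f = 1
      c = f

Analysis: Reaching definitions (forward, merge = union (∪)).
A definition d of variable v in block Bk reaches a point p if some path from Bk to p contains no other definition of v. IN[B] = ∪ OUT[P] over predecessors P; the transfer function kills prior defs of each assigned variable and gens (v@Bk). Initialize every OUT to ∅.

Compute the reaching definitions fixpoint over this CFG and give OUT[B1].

Answer: {a@B0, b@B0, e@B1}

Trace:
Fixpoint table:
  B0:  IN={a@B0, b@B0, e@B1}  OUT={a@B0, b@B0, e@B1}
  B1:  IN={a@B0, b@B0, e@B1}  OUT={a@B0, b@B0, e@B1}
  B2:  IN={a@B0, b@B0, e@B1}  OUT={a@B2, b@B0, e@B1}
  B3:  IN={a@B2, b@B0, e@B1}  OUT={a@B2, b@B3, c@B3, e@B1, f@B3}

Merge at B1: IN[B1] = OUT[B0] = {a@B0, b@B0, e@B1}
Applying B1's transfer function to that IN value gives OUT[B1] (row B1 above).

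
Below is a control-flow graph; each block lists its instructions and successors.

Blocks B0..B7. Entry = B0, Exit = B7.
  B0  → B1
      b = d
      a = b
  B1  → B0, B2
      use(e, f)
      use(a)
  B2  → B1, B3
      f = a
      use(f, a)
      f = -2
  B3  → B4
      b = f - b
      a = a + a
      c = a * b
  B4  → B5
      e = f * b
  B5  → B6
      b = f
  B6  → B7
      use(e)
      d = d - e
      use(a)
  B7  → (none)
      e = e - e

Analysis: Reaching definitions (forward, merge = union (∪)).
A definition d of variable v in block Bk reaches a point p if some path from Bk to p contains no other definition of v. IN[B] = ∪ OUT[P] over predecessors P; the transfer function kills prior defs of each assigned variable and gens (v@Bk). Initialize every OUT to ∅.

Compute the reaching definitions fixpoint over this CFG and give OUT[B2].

Per-block solution:
  B0: | IN={a@B0, b@B0, f@B2} | OUT={a@B0, b@B0, f@B2}
  B1: | IN={a@B0, b@B0, f@B2} | OUT={a@B0, b@B0, f@B2}
  B2: | IN={a@B0, b@B0, f@B2} | OUT={a@B0, b@B0, f@B2}
  B3: | IN={a@B0, b@B0, f@B2} | OUT={a@B3, b@B3, c@B3, f@B2}
  B4: | IN={a@B3, b@B3, c@B3, f@B2} | OUT={a@B3, b@B3, c@B3, e@B4, f@B2}
  B5: | IN={a@B3, b@B3, c@B3, e@B4, f@B2} | OUT={a@B3, b@B5, c@B3, e@B4, f@B2}
  B6: | IN={a@B3, b@B5, c@B3, e@B4, f@B2} | OUT={a@B3, b@B5, c@B3, d@B6, e@B4, f@B2}
  B7: | IN={a@B3, b@B5, c@B3, d@B6, e@B4, f@B2} | OUT={a@B3, b@B5, c@B3, d@B6, e@B7, f@B2}

Merge at B2: IN[B2] = OUT[B1] = {a@B0, b@B0, f@B2}
Applying B2's transfer function to that IN value gives OUT[B2] (row B2 above).

Answer: {a@B0, b@B0, f@B2}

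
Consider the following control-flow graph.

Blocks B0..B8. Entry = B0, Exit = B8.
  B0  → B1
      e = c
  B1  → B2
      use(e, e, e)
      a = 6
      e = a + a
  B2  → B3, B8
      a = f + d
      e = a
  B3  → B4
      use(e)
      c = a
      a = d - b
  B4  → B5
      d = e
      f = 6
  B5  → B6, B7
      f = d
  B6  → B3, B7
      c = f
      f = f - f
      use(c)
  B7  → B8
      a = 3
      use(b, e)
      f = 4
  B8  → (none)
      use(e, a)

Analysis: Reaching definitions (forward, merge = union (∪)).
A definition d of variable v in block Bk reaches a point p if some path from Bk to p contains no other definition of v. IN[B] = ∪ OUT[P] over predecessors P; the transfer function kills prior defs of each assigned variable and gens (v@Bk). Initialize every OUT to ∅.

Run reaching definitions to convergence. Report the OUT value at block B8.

Per-block solution:
  B0:  IN={}  OUT={e@B0}
  B1:  IN={e@B0}  OUT={a@B1, e@B1}
  B2:  IN={a@B1, e@B1}  OUT={a@B2, e@B2}
  B3:  IN={a@B2, a@B3, c@B6, d@B4, e@B2, f@B6}  OUT={a@B3, c@B3, d@B4, e@B2, f@B6}
  B4:  IN={a@B3, c@B3, d@B4, e@B2, f@B6}  OUT={a@B3, c@B3, d@B4, e@B2, f@B4}
  B5:  IN={a@B3, c@B3, d@B4, e@B2, f@B4}  OUT={a@B3, c@B3, d@B4, e@B2, f@B5}
  B6:  IN={a@B3, c@B3, d@B4, e@B2, f@B5}  OUT={a@B3, c@B6, d@B4, e@B2, f@B6}
  B7:  IN={a@B3, c@B3, c@B6, d@B4, e@B2, f@B5, f@B6}  OUT={a@B7, c@B3, c@B6, d@B4, e@B2, f@B7}
  B8:  IN={a@B2, a@B7, c@B3, c@B6, d@B4, e@B2, f@B7}  OUT={a@B2, a@B7, c@B3, c@B6, d@B4, e@B2, f@B7}

Merge at B8: IN[B8] = OUT[B2] ⊔ OUT[B7] = {a@B2, a@B7, c@B3, c@B6, d@B4, e@B2, f@B7}
Applying B8's transfer function to that IN value gives OUT[B8] (row B8 above).

Answer: {a@B2, a@B7, c@B3, c@B6, d@B4, e@B2, f@B7}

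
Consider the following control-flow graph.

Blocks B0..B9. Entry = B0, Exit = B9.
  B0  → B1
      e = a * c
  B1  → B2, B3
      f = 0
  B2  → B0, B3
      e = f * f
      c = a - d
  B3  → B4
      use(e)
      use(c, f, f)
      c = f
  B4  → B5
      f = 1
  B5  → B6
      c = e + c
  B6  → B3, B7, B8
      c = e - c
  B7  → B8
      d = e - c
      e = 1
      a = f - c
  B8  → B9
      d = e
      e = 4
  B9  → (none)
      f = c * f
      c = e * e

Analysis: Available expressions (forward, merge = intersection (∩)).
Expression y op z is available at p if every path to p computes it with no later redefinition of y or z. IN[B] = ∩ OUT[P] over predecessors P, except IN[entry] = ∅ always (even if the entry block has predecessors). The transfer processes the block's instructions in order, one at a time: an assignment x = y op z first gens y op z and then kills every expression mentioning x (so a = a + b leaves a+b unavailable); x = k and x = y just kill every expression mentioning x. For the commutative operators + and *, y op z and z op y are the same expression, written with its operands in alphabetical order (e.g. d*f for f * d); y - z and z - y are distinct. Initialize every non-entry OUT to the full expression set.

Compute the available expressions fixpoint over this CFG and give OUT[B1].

Answer: {a*c}

Trace:
Converged values:
  B0:   IN={}   OUT={a*c}
  B1:   IN={a*c}   OUT={a*c}
  B2:   IN={a*c}   OUT={a-d, f*f}
  B3:   IN={}   OUT={}
  B4:   IN={}   OUT={}
  B5:   IN={}   OUT={}
  B6:   IN={}   OUT={}
  B7:   IN={}   OUT={f-c}
  B8:   IN={}   OUT={}
  B9:   IN={}   OUT={e*e}

Merge at B1: IN[B1] = OUT[B0] = {a*c}
Applying B1's transfer function to that IN value gives OUT[B1] (row B1 above).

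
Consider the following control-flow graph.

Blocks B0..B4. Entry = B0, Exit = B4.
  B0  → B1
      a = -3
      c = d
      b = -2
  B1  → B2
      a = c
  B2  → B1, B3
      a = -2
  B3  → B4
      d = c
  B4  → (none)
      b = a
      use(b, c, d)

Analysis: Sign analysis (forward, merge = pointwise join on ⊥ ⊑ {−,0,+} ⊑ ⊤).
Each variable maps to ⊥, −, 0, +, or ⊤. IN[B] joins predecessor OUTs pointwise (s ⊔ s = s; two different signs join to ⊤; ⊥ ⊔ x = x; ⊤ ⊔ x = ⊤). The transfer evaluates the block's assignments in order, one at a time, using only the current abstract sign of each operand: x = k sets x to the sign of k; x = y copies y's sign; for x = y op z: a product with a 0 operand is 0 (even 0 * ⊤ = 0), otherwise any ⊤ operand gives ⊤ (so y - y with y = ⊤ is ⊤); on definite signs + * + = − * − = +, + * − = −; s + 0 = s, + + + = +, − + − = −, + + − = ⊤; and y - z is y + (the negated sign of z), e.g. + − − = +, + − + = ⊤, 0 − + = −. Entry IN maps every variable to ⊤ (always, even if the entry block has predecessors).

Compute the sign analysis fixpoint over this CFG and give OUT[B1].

Answer: {a: ⊤, b: -, c: ⊤, d: ⊤, e: ⊤, f: ⊤}

Working:
Per-block solution:
  B0: | IN=(all ⊤) | OUT={a:-, b:-; rest ⊤}
  B1: | IN={a:-, b:-; rest ⊤} | OUT={b:-; rest ⊤}
  B2: | IN={b:-; rest ⊤} | OUT={a:-, b:-; rest ⊤}
  B3: | IN={a:-, b:-; rest ⊤} | OUT={a:-, b:-; rest ⊤}
  B4: | IN={a:-, b:-; rest ⊤} | OUT={a:-, b:-; rest ⊤}

Merge at B1: IN[B1] = OUT[B0] ⊔ OUT[B2] = {a: -, b: -, c: ⊤, d: ⊤, e: ⊤, f: ⊤}
Applying B1's transfer function to that IN value gives OUT[B1] (row B1 above).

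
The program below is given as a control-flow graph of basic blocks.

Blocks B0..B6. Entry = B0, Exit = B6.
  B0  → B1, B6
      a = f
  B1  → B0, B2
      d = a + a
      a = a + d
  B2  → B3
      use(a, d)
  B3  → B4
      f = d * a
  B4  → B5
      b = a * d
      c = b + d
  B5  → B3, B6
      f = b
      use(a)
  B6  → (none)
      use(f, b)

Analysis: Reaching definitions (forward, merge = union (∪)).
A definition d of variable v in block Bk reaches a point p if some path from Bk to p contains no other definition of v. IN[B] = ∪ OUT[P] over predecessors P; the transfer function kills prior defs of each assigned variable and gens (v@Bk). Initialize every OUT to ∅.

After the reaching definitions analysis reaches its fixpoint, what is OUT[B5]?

Answer: {a@B1, b@B4, c@B4, d@B1, f@B5}

Derivation:
Per-block solution:
  B0: | IN={a@B1, d@B1} | OUT={a@B0, d@B1}
  B1: | IN={a@B0, d@B1} | OUT={a@B1, d@B1}
  B2: | IN={a@B1, d@B1} | OUT={a@B1, d@B1}
  B3: | IN={a@B1, b@B4, c@B4, d@B1, f@B5} | OUT={a@B1, b@B4, c@B4, d@B1, f@B3}
  B4: | IN={a@B1, b@B4, c@B4, d@B1, f@B3} | OUT={a@B1, b@B4, c@B4, d@B1, f@B3}
  B5: | IN={a@B1, b@B4, c@B4, d@B1, f@B3} | OUT={a@B1, b@B4, c@B4, d@B1, f@B5}
  B6: | IN={a@B0, a@B1, b@B4, c@B4, d@B1, f@B5} | OUT={a@B0, a@B1, b@B4, c@B4, d@B1, f@B5}

Merge at B5: IN[B5] = OUT[B4] = {a@B1, b@B4, c@B4, d@B1, f@B3}
Applying B5's transfer function to that IN value gives OUT[B5] (row B5 above).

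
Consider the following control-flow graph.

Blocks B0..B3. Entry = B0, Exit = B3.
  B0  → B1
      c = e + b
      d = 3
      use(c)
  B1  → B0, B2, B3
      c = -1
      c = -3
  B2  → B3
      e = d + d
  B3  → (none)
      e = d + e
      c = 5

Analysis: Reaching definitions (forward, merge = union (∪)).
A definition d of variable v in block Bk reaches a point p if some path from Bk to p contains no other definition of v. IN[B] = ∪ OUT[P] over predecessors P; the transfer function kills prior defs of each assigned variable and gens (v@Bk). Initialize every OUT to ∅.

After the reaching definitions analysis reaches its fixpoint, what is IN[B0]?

Per-block solution:
  B0:   IN={c@B1, d@B0}   OUT={c@B0, d@B0}
  B1:   IN={c@B0, d@B0}   OUT={c@B1, d@B0}
  B2:   IN={c@B1, d@B0}   OUT={c@B1, d@B0, e@B2}
  B3:   IN={c@B1, d@B0, e@B2}   OUT={c@B3, d@B0, e@B3}

Merge at B0 (entry node, so the boundary value {} is joined with the incoming edge(s)): IN[B0] = {} ⊔ OUT[B1] = {c@B1, d@B0}

Answer: {c@B1, d@B0}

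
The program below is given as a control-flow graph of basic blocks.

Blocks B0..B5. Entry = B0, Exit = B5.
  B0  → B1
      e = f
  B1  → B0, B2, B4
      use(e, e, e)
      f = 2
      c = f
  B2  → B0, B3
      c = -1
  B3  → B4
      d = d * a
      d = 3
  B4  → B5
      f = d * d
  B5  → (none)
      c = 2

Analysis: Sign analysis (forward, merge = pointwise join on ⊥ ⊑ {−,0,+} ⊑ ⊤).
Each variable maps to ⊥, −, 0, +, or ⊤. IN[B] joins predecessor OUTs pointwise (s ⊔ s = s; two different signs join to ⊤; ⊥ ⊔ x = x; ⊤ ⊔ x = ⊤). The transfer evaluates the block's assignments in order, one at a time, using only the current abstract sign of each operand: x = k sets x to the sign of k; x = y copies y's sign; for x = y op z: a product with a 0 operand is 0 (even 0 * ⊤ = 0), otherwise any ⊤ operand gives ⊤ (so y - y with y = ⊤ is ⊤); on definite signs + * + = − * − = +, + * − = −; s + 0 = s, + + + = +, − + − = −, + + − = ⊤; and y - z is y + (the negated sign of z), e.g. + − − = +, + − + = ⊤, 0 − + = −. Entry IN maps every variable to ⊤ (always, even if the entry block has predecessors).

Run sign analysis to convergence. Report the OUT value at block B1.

Fixpoint table:
  B0:  IN=(all ⊤)  OUT=(all ⊤)
  B1:  IN=(all ⊤)  OUT={c:+, f:+; rest ⊤}
  B2:  IN={c:+, f:+; rest ⊤}  OUT={c:-, f:+; rest ⊤}
  B3:  IN={c:-, f:+; rest ⊤}  OUT={c:-, d:+, f:+; rest ⊤}
  B4:  IN={f:+; rest ⊤}  OUT=(all ⊤)
  B5:  IN=(all ⊤)  OUT={c:+; rest ⊤}

Merge at B1: IN[B1] = OUT[B0] = {a: ⊤, b: ⊤, c: ⊤, d: ⊤, e: ⊤, f: ⊤}
Applying B1's transfer function to that IN value gives OUT[B1] (row B1 above).

Answer: {a: ⊤, b: ⊤, c: +, d: ⊤, e: ⊤, f: +}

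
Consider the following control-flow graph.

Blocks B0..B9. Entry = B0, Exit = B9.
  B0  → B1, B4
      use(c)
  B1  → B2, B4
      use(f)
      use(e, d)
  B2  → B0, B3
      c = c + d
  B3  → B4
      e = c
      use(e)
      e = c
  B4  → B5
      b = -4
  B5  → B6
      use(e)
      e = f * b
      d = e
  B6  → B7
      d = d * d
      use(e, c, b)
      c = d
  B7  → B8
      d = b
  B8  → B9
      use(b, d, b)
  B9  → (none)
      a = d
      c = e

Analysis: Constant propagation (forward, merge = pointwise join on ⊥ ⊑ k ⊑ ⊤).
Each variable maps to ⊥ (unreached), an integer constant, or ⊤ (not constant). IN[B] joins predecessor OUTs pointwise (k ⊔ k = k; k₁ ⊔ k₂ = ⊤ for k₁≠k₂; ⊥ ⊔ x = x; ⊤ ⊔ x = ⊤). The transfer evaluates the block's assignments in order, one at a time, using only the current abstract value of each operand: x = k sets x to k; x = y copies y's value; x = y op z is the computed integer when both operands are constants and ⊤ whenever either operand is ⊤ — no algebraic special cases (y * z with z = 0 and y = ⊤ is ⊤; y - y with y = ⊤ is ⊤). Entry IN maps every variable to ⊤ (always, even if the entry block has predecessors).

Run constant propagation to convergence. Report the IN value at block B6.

Answer: {a: ⊤, b: -4, c: ⊤, d: ⊤, e: ⊤, f: ⊤}

Working:
Converged values:
  B0: | IN=(all ⊤) | OUT=(all ⊤)
  B1: | IN=(all ⊤) | OUT=(all ⊤)
  B2: | IN=(all ⊤) | OUT=(all ⊤)
  B3: | IN=(all ⊤) | OUT=(all ⊤)
  B4: | IN=(all ⊤) | OUT={b:-4; rest ⊤}
  B5: | IN={b:-4; rest ⊤} | OUT={b:-4; rest ⊤}
  B6: | IN={b:-4; rest ⊤} | OUT={b:-4; rest ⊤}
  B7: | IN={b:-4; rest ⊤} | OUT={b:-4, d:-4; rest ⊤}
  B8: | IN={b:-4, d:-4; rest ⊤} | OUT={b:-4, d:-4; rest ⊤}
  B9: | IN={b:-4, d:-4; rest ⊤} | OUT={a:-4, b:-4, d:-4; rest ⊤}

Merge at B6: IN[B6] = OUT[B5] = {a: ⊤, b: -4, c: ⊤, d: ⊤, e: ⊤, f: ⊤}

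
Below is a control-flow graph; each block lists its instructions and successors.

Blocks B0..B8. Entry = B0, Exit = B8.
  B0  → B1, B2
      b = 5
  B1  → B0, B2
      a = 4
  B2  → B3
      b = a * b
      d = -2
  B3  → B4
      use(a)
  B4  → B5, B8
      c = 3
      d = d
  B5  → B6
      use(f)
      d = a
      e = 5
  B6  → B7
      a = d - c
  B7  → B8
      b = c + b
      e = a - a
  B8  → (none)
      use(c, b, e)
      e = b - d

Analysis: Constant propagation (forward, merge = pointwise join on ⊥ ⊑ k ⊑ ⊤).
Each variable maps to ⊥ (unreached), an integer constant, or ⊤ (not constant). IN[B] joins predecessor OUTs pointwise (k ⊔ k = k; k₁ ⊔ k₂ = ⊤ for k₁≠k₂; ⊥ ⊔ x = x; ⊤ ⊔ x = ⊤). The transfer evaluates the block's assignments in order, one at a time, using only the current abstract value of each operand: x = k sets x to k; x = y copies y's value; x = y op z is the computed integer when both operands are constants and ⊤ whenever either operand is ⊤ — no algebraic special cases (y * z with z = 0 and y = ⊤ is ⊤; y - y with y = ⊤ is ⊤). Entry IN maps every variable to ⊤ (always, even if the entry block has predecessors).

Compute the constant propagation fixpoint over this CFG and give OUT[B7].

Answer: {a: ⊤, b: ⊤, c: 3, d: ⊤, e: ⊤, f: ⊤}

Working:
Per-block solution:
  B0: | IN=(all ⊤) | OUT={b:5; rest ⊤}
  B1: | IN={b:5; rest ⊤} | OUT={a:4, b:5; rest ⊤}
  B2: | IN={b:5; rest ⊤} | OUT={d:-2; rest ⊤}
  B3: | IN={d:-2; rest ⊤} | OUT={d:-2; rest ⊤}
  B4: | IN={d:-2; rest ⊤} | OUT={c:3, d:-2; rest ⊤}
  B5: | IN={c:3, d:-2; rest ⊤} | OUT={c:3, e:5; rest ⊤}
  B6: | IN={c:3, e:5; rest ⊤} | OUT={c:3, e:5; rest ⊤}
  B7: | IN={c:3, e:5; rest ⊤} | OUT={c:3; rest ⊤}
  B8: | IN={c:3; rest ⊤} | OUT={c:3; rest ⊤}

Merge at B7: IN[B7] = OUT[B6] = {a: ⊤, b: ⊤, c: 3, d: ⊤, e: 5, f: ⊤}
Applying B7's transfer function to that IN value gives OUT[B7] (row B7 above).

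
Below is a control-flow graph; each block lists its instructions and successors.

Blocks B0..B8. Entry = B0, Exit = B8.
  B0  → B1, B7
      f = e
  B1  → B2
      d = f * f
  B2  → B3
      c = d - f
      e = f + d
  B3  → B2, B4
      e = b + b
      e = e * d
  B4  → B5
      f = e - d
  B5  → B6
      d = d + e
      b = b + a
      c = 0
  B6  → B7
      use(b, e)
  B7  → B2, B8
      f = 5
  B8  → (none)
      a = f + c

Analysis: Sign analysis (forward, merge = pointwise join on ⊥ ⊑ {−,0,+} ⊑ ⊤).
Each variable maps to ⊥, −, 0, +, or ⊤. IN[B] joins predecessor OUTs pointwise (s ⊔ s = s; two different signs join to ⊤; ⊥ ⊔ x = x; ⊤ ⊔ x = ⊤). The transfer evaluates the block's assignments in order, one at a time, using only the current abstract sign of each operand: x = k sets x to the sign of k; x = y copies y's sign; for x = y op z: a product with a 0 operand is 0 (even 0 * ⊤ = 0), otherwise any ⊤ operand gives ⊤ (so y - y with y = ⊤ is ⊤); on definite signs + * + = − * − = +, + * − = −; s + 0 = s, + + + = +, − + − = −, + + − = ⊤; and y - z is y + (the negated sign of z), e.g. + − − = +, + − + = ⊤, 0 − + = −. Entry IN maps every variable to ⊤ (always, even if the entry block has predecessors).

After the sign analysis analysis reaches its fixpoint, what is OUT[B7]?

Fixpoint table:
  B0:   IN=(all ⊤)   OUT=(all ⊤)
  B1:   IN=(all ⊤)   OUT=(all ⊤)
  B2:   IN=(all ⊤)   OUT=(all ⊤)
  B3:   IN=(all ⊤)   OUT=(all ⊤)
  B4:   IN=(all ⊤)   OUT=(all ⊤)
  B5:   IN=(all ⊤)   OUT={c:0; rest ⊤}
  B6:   IN={c:0; rest ⊤}   OUT={c:0; rest ⊤}
  B7:   IN=(all ⊤)   OUT={f:+; rest ⊤}
  B8:   IN={f:+; rest ⊤}   OUT={f:+; rest ⊤}

Merge at B7: IN[B7] = OUT[B0] ⊔ OUT[B6] = {a: ⊤, b: ⊤, c: ⊤, d: ⊤, e: ⊤, f: ⊤}
Applying B7's transfer function to that IN value gives OUT[B7] (row B7 above).

Answer: {a: ⊤, b: ⊤, c: ⊤, d: ⊤, e: ⊤, f: +}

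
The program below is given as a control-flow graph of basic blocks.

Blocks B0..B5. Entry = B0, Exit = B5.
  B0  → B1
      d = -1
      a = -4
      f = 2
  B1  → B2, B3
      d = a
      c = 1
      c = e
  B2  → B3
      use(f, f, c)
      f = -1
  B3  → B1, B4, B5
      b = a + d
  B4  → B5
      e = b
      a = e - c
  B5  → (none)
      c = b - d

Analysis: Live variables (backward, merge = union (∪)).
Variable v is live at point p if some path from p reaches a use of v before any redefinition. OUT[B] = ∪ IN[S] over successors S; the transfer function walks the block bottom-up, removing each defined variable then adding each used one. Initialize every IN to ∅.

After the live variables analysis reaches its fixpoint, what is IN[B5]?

Answer: {b, d}

Working:
Per-block solution:
  B0:   IN={e}   OUT={a, e, f}
  B1:   IN={a, e, f}   OUT={a, c, d, e, f}
  B2:   IN={a, c, d, e, f}   OUT={a, c, d, e, f}
  B3:   IN={a, c, d, e, f}   OUT={a, b, c, d, e, f}
  B4:   IN={b, c, d}   OUT={b, d}
  B5:   IN={b, d}   OUT={}

B5 is the boundary node: OUT[B5] = {}
Applying B5's transfer function to that OUT value gives IN[B5] (row B5 above).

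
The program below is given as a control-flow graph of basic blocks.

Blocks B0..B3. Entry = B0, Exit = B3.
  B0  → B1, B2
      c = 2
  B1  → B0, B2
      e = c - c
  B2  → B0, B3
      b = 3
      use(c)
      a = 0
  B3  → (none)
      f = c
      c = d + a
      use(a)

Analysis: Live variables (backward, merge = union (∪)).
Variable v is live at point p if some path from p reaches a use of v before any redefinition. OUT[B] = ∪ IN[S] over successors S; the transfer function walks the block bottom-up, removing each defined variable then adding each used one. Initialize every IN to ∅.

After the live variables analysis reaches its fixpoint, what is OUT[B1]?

Per-block solution:
  B0:  IN={d}  OUT={c, d}
  B1:  IN={c, d}  OUT={c, d}
  B2:  IN={c, d}  OUT={a, c, d}
  B3:  IN={a, c, d}  OUT={}

Merge at B1: OUT[B1] = IN[B0] ⊔ IN[B2] = {c, d}

Answer: {c, d}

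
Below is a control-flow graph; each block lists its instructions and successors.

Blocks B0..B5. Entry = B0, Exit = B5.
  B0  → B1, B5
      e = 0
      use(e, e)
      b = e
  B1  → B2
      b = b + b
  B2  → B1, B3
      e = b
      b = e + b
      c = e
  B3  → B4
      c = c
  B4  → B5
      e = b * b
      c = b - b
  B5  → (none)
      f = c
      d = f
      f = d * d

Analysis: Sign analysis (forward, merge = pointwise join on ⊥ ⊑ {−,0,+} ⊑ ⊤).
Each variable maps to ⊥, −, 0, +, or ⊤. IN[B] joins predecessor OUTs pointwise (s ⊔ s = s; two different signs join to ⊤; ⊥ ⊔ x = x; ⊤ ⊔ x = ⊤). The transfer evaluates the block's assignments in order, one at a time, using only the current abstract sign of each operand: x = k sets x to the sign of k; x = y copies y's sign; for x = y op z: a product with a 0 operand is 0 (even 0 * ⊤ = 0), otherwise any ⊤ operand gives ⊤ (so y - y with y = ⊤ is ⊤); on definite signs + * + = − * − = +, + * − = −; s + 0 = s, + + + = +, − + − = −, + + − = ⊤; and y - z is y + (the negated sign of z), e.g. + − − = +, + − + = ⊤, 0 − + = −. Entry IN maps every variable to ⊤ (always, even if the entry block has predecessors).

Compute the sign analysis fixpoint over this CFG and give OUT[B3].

Per-block solution:
  B0:  IN=(all ⊤)  OUT={b:0, e:0; rest ⊤}
  B1:  IN={b:0, e:0; rest ⊤}  OUT={b:0, e:0; rest ⊤}
  B2:  IN={b:0, e:0; rest ⊤}  OUT={b:0, c:0, e:0; rest ⊤}
  B3:  IN={b:0, c:0, e:0; rest ⊤}  OUT={b:0, c:0, e:0; rest ⊤}
  B4:  IN={b:0, c:0, e:0; rest ⊤}  OUT={b:0, c:0, e:0; rest ⊤}
  B5:  IN={b:0, e:0; rest ⊤}  OUT={b:0, e:0; rest ⊤}

Merge at B3: IN[B3] = OUT[B2] = {a: ⊤, b: 0, c: 0, d: ⊤, e: 0, f: ⊤}
Applying B3's transfer function to that IN value gives OUT[B3] (row B3 above).

Answer: {a: ⊤, b: 0, c: 0, d: ⊤, e: 0, f: ⊤}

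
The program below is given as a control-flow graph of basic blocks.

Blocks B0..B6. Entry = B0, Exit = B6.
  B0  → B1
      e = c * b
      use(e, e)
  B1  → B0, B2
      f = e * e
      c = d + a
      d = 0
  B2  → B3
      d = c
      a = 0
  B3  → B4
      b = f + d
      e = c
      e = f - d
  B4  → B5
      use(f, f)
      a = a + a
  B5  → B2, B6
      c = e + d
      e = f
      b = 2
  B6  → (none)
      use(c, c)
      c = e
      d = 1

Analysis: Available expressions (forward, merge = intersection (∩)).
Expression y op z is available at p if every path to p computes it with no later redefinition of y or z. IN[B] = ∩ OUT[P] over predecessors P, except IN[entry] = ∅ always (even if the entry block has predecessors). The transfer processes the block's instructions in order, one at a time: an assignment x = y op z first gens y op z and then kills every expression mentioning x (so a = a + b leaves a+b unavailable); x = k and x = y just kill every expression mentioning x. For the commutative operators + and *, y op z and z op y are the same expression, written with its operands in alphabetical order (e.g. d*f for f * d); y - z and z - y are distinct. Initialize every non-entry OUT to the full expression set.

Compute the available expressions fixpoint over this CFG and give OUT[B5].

Answer: {d+f, f-d}

Working:
Per-block solution:
  B0:  IN={}  OUT={b*c}
  B1:  IN={b*c}  OUT={e*e}
  B2:  IN={}  OUT={}
  B3:  IN={}  OUT={d+f, f-d}
  B4:  IN={d+f, f-d}  OUT={d+f, f-d}
  B5:  IN={d+f, f-d}  OUT={d+f, f-d}
  B6:  IN={d+f, f-d}  OUT={}

Merge at B5: IN[B5] = OUT[B4] = {d+f, f-d}
Applying B5's transfer function to that IN value gives OUT[B5] (row B5 above).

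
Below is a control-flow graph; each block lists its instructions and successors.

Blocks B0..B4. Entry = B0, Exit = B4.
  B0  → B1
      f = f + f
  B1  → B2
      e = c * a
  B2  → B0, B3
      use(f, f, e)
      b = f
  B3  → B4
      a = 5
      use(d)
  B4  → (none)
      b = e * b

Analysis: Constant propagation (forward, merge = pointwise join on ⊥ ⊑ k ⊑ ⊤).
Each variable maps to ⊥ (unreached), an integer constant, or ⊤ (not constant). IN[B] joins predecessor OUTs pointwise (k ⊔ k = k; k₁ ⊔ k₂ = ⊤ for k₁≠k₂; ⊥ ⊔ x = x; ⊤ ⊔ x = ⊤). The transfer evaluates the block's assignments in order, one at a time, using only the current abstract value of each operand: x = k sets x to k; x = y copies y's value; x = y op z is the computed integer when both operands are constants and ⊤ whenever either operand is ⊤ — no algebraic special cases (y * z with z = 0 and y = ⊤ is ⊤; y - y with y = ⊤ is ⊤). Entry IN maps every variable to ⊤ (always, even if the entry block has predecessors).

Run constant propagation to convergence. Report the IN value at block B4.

Answer: {a: 5, b: ⊤, c: ⊤, d: ⊤, e: ⊤, f: ⊤}

Trace:
Converged values:
  B0:   IN=(all ⊤)   OUT=(all ⊤)
  B1:   IN=(all ⊤)   OUT=(all ⊤)
  B2:   IN=(all ⊤)   OUT=(all ⊤)
  B3:   IN=(all ⊤)   OUT={a:5; rest ⊤}
  B4:   IN={a:5; rest ⊤}   OUT={a:5; rest ⊤}

Merge at B4: IN[B4] = OUT[B3] = {a: 5, b: ⊤, c: ⊤, d: ⊤, e: ⊤, f: ⊤}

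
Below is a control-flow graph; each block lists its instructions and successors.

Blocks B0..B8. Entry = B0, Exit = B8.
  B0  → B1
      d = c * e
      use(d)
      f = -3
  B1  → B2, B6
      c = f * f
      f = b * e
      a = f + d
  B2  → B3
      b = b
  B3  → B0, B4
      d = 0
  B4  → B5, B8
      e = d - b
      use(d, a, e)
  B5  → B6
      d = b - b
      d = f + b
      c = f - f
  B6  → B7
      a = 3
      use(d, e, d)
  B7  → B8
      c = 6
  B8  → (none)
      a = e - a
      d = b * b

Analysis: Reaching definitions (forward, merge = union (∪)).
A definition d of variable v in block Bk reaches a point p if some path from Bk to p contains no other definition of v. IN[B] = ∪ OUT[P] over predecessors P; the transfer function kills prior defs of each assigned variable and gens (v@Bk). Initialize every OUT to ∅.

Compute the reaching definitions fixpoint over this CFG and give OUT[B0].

Answer: {a@B1, b@B2, c@B1, d@B0, f@B0}

Trace:
Per-block solution:
  B0: | IN={a@B1, b@B2, c@B1, d@B3, f@B1} | OUT={a@B1, b@B2, c@B1, d@B0, f@B0}
  B1: | IN={a@B1, b@B2, c@B1, d@B0, f@B0} | OUT={a@B1, b@B2, c@B1, d@B0, f@B1}
  B2: | IN={a@B1, b@B2, c@B1, d@B0, f@B1} | OUT={a@B1, b@B2, c@B1, d@B0, f@B1}
  B3: | IN={a@B1, b@B2, c@B1, d@B0, f@B1} | OUT={a@B1, b@B2, c@B1, d@B3, f@B1}
  B4: | IN={a@B1, b@B2, c@B1, d@B3, f@B1} | OUT={a@B1, b@B2, c@B1, d@B3, e@B4, f@B1}
  B5: | IN={a@B1, b@B2, c@B1, d@B3, e@B4, f@B1} | OUT={a@B1, b@B2, c@B5, d@B5, e@B4, f@B1}
  B6: | IN={a@B1, b@B2, c@B1, c@B5, d@B0, d@B5, e@B4, f@B1} | OUT={a@B6, b@B2, c@B1, c@B5, d@B0, d@B5, e@B4, f@B1}
  B7: | IN={a@B6, b@B2, c@B1, c@B5, d@B0, d@B5, e@B4, f@B1} | OUT={a@B6, b@B2, c@B7, d@B0, d@B5, e@B4, f@B1}
  B8: | IN={a@B1, a@B6, b@B2, c@B1, c@B7, d@B0, d@B3, d@B5, e@B4, f@B1} | OUT={a@B8, b@B2, c@B1, c@B7, d@B8, e@B4, f@B1}

Merge at B0 (entry node, so the boundary value {} is joined with the incoming edge(s)): IN[B0] = {} ⊔ OUT[B3] = {a@B1, b@B2, c@B1, d@B3, f@B1}
Applying B0's transfer function to that IN value gives OUT[B0] (row B0 above).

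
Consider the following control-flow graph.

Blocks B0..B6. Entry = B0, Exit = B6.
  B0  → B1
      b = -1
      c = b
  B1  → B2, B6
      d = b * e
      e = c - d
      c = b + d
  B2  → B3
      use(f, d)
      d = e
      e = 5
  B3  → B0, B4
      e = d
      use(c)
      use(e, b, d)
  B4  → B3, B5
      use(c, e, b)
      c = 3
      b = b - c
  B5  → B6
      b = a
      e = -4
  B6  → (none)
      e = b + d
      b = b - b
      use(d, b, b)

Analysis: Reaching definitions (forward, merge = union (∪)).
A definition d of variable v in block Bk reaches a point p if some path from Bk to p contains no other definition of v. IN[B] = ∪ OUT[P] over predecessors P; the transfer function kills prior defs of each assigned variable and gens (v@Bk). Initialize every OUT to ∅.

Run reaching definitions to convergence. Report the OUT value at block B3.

Fixpoint table:
  B0:   IN={b@B0, b@B4, c@B1, c@B4, d@B2, e@B3}   OUT={b@B0, c@B0, d@B2, e@B3}
  B1:   IN={b@B0, c@B0, d@B2, e@B3}   OUT={b@B0, c@B1, d@B1, e@B1}
  B2:   IN={b@B0, c@B1, d@B1, e@B1}   OUT={b@B0, c@B1, d@B2, e@B2}
  B3:   IN={b@B0, b@B4, c@B1, c@B4, d@B2, e@B2, e@B3}   OUT={b@B0, b@B4, c@B1, c@B4, d@B2, e@B3}
  B4:   IN={b@B0, b@B4, c@B1, c@B4, d@B2, e@B3}   OUT={b@B4, c@B4, d@B2, e@B3}
  B5:   IN={b@B4, c@B4, d@B2, e@B3}   OUT={b@B5, c@B4, d@B2, e@B5}
  B6:   IN={b@B0, b@B5, c@B1, c@B4, d@B1, d@B2, e@B1, e@B5}   OUT={b@B6, c@B1, c@B4, d@B1, d@B2, e@B6}

Merge at B3: IN[B3] = OUT[B2] ⊔ OUT[B4] = {b@B0, b@B4, c@B1, c@B4, d@B2, e@B2, e@B3}
Applying B3's transfer function to that IN value gives OUT[B3] (row B3 above).

Answer: {b@B0, b@B4, c@B1, c@B4, d@B2, e@B3}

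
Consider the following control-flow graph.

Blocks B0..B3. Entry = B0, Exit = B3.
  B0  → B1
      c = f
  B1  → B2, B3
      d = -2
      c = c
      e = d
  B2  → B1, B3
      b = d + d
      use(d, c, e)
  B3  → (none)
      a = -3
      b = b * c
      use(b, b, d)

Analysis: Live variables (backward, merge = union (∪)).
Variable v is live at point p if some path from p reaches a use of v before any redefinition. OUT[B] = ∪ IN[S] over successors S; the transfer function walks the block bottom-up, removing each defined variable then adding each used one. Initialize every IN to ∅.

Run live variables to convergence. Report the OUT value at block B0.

Answer: {b, c}

Derivation:
Per-block solution:
  B0:   IN={b, f}   OUT={b, c}
  B1:   IN={b, c}   OUT={b, c, d, e}
  B2:   IN={c, d, e}   OUT={b, c, d}
  B3:   IN={b, c, d}   OUT={}

Merge at B0: OUT[B0] = IN[B1] = {b, c}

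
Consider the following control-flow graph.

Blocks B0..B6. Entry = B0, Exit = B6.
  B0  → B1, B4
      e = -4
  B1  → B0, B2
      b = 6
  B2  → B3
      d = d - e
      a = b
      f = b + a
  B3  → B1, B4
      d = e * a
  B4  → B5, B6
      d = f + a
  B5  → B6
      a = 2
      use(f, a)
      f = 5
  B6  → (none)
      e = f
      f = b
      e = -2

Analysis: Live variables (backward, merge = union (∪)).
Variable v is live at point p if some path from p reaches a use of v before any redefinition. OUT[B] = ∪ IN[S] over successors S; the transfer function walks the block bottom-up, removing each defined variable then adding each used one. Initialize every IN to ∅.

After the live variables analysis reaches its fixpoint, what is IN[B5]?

Answer: {b, f}

Trace:
Per-block solution:
  B0:  IN={a, b, d, f}  OUT={a, b, d, e, f}
  B1:  IN={a, d, e, f}  OUT={a, b, d, e, f}
  B2:  IN={b, d, e}  OUT={a, b, e, f}
  B3:  IN={a, b, e, f}  OUT={a, b, d, e, f}
  B4:  IN={a, b, f}  OUT={b, f}
  B5:  IN={b, f}  OUT={b, f}
  B6:  IN={b, f}  OUT={}

Merge at B5: OUT[B5] = IN[B6] = {b, f}
Applying B5's transfer function to that OUT value gives IN[B5] (row B5 above).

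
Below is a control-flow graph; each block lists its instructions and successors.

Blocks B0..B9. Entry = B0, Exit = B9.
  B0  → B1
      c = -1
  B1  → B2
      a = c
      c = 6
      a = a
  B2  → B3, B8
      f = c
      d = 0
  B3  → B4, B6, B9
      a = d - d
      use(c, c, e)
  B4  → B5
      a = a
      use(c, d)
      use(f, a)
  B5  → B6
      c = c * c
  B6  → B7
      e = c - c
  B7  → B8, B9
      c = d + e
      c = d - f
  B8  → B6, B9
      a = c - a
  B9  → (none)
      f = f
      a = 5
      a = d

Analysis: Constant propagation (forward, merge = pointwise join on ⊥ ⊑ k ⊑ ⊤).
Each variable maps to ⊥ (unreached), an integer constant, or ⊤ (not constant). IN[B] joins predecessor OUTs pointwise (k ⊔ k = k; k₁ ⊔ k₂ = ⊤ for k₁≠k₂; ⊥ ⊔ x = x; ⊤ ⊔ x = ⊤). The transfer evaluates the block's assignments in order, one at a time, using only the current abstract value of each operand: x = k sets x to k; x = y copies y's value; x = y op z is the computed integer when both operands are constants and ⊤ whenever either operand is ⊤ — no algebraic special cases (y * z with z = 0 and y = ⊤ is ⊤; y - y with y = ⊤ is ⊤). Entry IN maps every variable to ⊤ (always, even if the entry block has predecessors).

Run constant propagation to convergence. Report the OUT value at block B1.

Answer: {a: -1, b: ⊤, c: 6, d: ⊤, e: ⊤, f: ⊤}

Working:
Converged values:
  B0:   IN=(all ⊤)   OUT={c:-1; rest ⊤}
  B1:   IN={c:-1; rest ⊤}   OUT={a:-1, c:6; rest ⊤}
  B2:   IN={a:-1, c:6; rest ⊤}   OUT={a:-1, c:6, d:0, f:6; rest ⊤}
  B3:   IN={a:-1, c:6, d:0, f:6; rest ⊤}   OUT={a:0, c:6, d:0, f:6; rest ⊤}
  B4:   IN={a:0, c:6, d:0, f:6; rest ⊤}   OUT={a:0, c:6, d:0, f:6; rest ⊤}
  B5:   IN={a:0, c:6, d:0, f:6; rest ⊤}   OUT={a:0, c:36, d:0, f:6; rest ⊤}
  B6:   IN={d:0, f:6; rest ⊤}   OUT={d:0, f:6; rest ⊤}
  B7:   IN={d:0, f:6; rest ⊤}   OUT={c:-6, d:0, f:6; rest ⊤}
  B8:   IN={d:0, f:6; rest ⊤}   OUT={d:0, f:6; rest ⊤}
  B9:   IN={d:0, f:6; rest ⊤}   OUT={a:0, d:0, f:6; rest ⊤}

Merge at B1: IN[B1] = OUT[B0] = {a: ⊤, b: ⊤, c: -1, d: ⊤, e: ⊤, f: ⊤}
Applying B1's transfer function to that IN value gives OUT[B1] (row B1 above).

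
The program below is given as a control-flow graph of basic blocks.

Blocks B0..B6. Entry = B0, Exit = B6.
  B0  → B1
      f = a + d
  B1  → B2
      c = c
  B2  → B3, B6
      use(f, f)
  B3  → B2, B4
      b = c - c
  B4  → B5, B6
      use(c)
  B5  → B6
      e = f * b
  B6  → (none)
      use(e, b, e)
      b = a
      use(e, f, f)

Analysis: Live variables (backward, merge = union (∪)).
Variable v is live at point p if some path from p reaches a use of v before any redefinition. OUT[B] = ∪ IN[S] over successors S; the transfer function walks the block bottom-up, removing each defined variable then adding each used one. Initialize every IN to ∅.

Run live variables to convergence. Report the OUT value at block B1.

Per-block solution:
  B0: | IN={a, b, c, d, e} | OUT={a, b, c, e, f}
  B1: | IN={a, b, c, e, f} | OUT={a, b, c, e, f}
  B2: | IN={a, b, c, e, f} | OUT={a, b, c, e, f}
  B3: | IN={a, c, e, f} | OUT={a, b, c, e, f}
  B4: | IN={a, b, c, e, f} | OUT={a, b, e, f}
  B5: | IN={a, b, f} | OUT={a, b, e, f}
  B6: | IN={a, b, e, f} | OUT={}

Merge at B1: OUT[B1] = IN[B2] = {a, b, c, e, f}

Answer: {a, b, c, e, f}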